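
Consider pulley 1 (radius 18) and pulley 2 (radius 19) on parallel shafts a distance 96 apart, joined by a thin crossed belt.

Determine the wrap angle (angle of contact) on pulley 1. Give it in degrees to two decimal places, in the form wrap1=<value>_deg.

crossed belt: β = asin((r1+r2)/C) = asin(37/96) = 22.6696°
wrap1 = wrap2 = π + 2β = 225.3392°

wrap1=225.34_deg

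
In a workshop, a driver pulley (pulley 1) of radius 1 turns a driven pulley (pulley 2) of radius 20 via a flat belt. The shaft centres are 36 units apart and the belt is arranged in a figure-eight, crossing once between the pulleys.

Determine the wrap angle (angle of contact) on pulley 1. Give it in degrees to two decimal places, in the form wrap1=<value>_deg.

wrap1=251.37_deg

crossed belt: β = asin((r1+r2)/C) = asin(21/36) = 35.6853°
wrap1 = wrap2 = π + 2β = 251.3707°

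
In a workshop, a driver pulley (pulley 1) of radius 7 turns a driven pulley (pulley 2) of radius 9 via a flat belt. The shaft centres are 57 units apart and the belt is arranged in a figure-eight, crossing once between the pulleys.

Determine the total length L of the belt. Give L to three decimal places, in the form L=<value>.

L=168.787

crossed belt: β = asin((r1+r2)/C) = asin(16/57) = 16.3021°
wrap1 = wrap2 = π + 2β = 212.6042°
tangent length = C·cosβ = 54.7083
L = (r1+r2)·wrap + 2·C·cosβ = 16·3.7106 + 2·54.7083 = 168.7869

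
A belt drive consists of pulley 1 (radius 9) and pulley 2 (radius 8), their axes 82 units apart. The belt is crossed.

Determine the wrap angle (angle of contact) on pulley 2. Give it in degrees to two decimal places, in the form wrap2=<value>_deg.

crossed belt: β = asin((r1+r2)/C) = asin(17/82) = 11.9652°
wrap1 = wrap2 = π + 2β = 203.9303°

wrap2=203.93_deg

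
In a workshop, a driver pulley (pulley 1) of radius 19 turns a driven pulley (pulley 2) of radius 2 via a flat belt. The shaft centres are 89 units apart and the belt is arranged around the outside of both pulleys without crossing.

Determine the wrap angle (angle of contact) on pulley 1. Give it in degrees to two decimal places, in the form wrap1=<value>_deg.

open belt: β = asin((r2−r1)/C) = asin(-17/89) = -11.0118°
wrap1 = π − 2β = 202.0236°
wrap2 = π + 2β = 157.9764°

wrap1=202.02_deg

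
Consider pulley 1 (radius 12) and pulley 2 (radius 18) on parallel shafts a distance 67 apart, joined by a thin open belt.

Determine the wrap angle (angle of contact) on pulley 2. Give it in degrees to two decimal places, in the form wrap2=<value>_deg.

open belt: β = asin((r2−r1)/C) = asin(6/67) = 5.1378°
wrap1 = π − 2β = 169.7243°
wrap2 = π + 2β = 190.2757°

wrap2=190.28_deg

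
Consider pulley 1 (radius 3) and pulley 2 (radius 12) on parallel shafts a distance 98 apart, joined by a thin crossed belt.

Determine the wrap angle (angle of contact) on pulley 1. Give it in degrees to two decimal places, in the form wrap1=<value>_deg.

crossed belt: β = asin((r1+r2)/C) = asin(15/98) = 8.8044°
wrap1 = wrap2 = π + 2β = 197.6087°

wrap1=197.61_deg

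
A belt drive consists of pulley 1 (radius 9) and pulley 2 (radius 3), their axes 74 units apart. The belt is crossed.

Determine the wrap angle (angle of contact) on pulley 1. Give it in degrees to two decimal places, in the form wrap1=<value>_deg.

crossed belt: β = asin((r1+r2)/C) = asin(12/74) = 9.3324°
wrap1 = wrap2 = π + 2β = 198.6648°

wrap1=198.66_deg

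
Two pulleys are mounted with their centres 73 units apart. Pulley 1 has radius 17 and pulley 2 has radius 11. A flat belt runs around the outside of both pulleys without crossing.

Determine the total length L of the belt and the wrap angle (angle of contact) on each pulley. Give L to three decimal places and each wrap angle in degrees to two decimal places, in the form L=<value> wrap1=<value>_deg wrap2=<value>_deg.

open belt: β = asin((r2−r1)/C) = asin(-6/73) = -4.7146°
wrap1 = π − 2β = 189.4291°
wrap2 = π + 2β = 170.5709°
tangent length = C·cosβ = 72.7530
L = r1·wrap1 + r2·wrap2 + 2·C·cosβ = 17·3.3062 + 11·2.9770 + 2·72.7530 = 234.4580

L=234.458 wrap1=189.43_deg wrap2=170.57_deg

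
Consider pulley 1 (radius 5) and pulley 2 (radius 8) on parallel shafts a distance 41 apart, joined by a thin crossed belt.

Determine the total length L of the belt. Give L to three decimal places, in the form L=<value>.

L=126.998

crossed belt: β = asin((r1+r2)/C) = asin(13/41) = 18.4860°
wrap1 = wrap2 = π + 2β = 216.9720°
tangent length = C·cosβ = 38.8844
L = (r1+r2)·wrap + 2·C·cosβ = 13·3.7869 + 2·38.8844 = 126.9983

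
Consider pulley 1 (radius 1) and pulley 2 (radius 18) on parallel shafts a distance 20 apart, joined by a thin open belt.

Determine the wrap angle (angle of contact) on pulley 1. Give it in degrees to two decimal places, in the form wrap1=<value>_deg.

open belt: β = asin((r2−r1)/C) = asin(17/20) = 58.2117°
wrap1 = π − 2β = 63.5767°
wrap2 = π + 2β = 296.4233°

wrap1=63.58_deg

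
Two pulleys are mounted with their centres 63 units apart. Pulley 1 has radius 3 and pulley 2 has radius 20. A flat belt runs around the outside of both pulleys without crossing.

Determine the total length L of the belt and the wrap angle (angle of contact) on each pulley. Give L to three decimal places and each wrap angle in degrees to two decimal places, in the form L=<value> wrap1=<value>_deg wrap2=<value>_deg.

open belt: β = asin((r2−r1)/C) = asin(17/63) = 15.6548°
wrap1 = π − 2β = 148.6904°
wrap2 = π + 2β = 211.3096°
tangent length = C·cosβ = 60.6630
L = r1·wrap1 + r2·wrap2 + 2·C·cosβ = 3·2.5951 + 20·3.6880 + 2·60.6630 = 202.8724

L=202.872 wrap1=148.69_deg wrap2=211.31_deg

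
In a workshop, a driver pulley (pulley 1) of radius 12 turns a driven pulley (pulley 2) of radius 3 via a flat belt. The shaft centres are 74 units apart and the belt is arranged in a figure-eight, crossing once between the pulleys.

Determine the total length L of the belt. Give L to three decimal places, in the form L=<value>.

L=198.175

crossed belt: β = asin((r1+r2)/C) = asin(15/74) = 11.6951°
wrap1 = wrap2 = π + 2β = 203.3901°
tangent length = C·cosβ = 72.4638
L = (r1+r2)·wrap + 2·C·cosβ = 15·3.5498 + 2·72.4638 = 198.1750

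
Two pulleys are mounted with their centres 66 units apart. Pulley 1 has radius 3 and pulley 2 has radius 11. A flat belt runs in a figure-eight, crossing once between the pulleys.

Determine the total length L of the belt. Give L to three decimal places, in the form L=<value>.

crossed belt: β = asin((r1+r2)/C) = asin(14/66) = 12.2467°
wrap1 = wrap2 = π + 2β = 204.4934°
tangent length = C·cosβ = 64.4981
L = (r1+r2)·wrap + 2·C·cosβ = 14·3.5691 + 2·64.4981 = 178.9633

L=178.963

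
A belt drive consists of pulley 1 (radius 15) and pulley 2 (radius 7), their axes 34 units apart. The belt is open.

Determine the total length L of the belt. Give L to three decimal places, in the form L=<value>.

open belt: β = asin((r2−r1)/C) = asin(-8/34) = -13.6090°
wrap1 = π − 2β = 207.2179°
wrap2 = π + 2β = 152.7821°
tangent length = C·cosβ = 33.0454
L = r1·wrap1 + r2·wrap2 + 2·C·cosβ = 15·3.6166 + 7·2.6666 + 2·33.0454 = 139.0062

L=139.006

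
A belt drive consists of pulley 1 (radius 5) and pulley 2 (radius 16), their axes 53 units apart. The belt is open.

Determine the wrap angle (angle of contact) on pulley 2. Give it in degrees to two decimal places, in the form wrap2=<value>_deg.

wrap2=203.96_deg

open belt: β = asin((r2−r1)/C) = asin(11/53) = 11.9786°
wrap1 = π − 2β = 156.0427°
wrap2 = π + 2β = 203.9573°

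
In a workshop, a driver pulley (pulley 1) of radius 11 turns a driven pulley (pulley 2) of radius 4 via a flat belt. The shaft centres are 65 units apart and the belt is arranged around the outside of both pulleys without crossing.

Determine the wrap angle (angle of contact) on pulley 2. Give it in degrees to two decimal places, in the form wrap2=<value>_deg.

wrap2=167.64_deg

open belt: β = asin((r2−r1)/C) = asin(-7/65) = -6.1823°
wrap1 = π − 2β = 192.3646°
wrap2 = π + 2β = 167.6354°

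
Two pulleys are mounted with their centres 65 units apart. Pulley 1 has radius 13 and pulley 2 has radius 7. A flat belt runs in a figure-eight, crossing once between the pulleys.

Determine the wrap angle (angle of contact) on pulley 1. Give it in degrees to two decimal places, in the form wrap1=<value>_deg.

crossed belt: β = asin((r1+r2)/C) = asin(20/65) = 17.9202°
wrap1 = wrap2 = π + 2β = 215.8404°

wrap1=215.84_deg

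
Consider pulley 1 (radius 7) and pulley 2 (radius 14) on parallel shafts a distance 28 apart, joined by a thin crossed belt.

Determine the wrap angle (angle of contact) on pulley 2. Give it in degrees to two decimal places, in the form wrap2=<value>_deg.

crossed belt: β = asin((r1+r2)/C) = asin(21/28) = 48.5904°
wrap1 = wrap2 = π + 2β = 277.1808°

wrap2=277.18_deg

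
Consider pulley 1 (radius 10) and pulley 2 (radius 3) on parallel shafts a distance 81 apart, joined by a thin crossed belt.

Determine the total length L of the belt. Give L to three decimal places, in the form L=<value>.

L=204.932

crossed belt: β = asin((r1+r2)/C) = asin(13/81) = 9.2356°
wrap1 = wrap2 = π + 2β = 198.4711°
tangent length = C·cosβ = 79.9500
L = (r1+r2)·wrap + 2·C·cosβ = 13·3.4640 + 2·79.9500 = 204.9316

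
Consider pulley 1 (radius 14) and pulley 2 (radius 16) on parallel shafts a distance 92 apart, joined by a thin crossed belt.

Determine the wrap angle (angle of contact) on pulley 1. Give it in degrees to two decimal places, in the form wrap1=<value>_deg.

wrap1=218.06_deg

crossed belt: β = asin((r1+r2)/C) = asin(30/92) = 19.0314°
wrap1 = wrap2 = π + 2β = 218.0629°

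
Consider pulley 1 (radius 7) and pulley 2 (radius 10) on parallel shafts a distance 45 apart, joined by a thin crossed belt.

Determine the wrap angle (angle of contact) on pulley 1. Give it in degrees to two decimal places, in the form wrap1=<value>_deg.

wrap1=224.39_deg

crossed belt: β = asin((r1+r2)/C) = asin(17/45) = 22.1961°
wrap1 = wrap2 = π + 2β = 224.3922°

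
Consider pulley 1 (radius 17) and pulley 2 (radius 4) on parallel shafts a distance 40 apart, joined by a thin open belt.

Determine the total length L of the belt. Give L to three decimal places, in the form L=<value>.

L=150.237

open belt: β = asin((r2−r1)/C) = asin(-13/40) = -18.9656°
wrap1 = π − 2β = 217.9311°
wrap2 = π + 2β = 142.0689°
tangent length = C·cosβ = 37.8286
L = r1·wrap1 + r2·wrap2 + 2·C·cosβ = 17·3.8036 + 4·2.4796 + 2·37.8286 = 150.2369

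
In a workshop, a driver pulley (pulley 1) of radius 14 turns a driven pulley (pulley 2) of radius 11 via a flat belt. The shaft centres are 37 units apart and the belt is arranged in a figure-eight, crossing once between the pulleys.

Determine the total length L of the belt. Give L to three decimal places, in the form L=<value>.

crossed belt: β = asin((r1+r2)/C) = asin(25/37) = 42.5066°
wrap1 = wrap2 = π + 2β = 265.0133°
tangent length = C·cosβ = 27.2764
L = (r1+r2)·wrap + 2·C·cosβ = 25·4.6254 + 2·27.2764 = 170.1866

L=170.187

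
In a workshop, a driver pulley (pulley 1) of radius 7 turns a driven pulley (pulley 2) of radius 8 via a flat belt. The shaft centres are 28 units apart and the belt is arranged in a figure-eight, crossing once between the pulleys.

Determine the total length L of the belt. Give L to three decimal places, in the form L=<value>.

crossed belt: β = asin((r1+r2)/C) = asin(15/28) = 32.3924°
wrap1 = wrap2 = π + 2β = 244.7847°
tangent length = C·cosβ = 23.6432
L = (r1+r2)·wrap + 2·C·cosβ = 15·4.2723 + 2·23.6432 = 111.3709

L=111.371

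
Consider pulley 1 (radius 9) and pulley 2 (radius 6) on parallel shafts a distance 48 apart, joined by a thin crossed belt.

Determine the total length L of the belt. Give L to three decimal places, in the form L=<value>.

crossed belt: β = asin((r1+r2)/C) = asin(15/48) = 18.2100°
wrap1 = wrap2 = π + 2β = 216.4199°
tangent length = C·cosβ = 45.5961
L = (r1+r2)·wrap + 2·C·cosβ = 15·3.7772 + 2·45.5961 = 147.8507

L=147.851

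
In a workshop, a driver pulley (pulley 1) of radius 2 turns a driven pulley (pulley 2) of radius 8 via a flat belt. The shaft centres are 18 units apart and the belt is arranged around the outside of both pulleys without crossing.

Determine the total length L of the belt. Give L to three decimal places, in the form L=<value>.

open belt: β = asin((r2−r1)/C) = asin(6/18) = 19.4712°
wrap1 = π − 2β = 141.0576°
wrap2 = π + 2β = 218.9424°
tangent length = C·cosβ = 16.9706
L = r1·wrap1 + r2·wrap2 + 2·C·cosβ = 2·2.4619 + 8·3.8213 + 2·16.9706 = 69.4351

L=69.435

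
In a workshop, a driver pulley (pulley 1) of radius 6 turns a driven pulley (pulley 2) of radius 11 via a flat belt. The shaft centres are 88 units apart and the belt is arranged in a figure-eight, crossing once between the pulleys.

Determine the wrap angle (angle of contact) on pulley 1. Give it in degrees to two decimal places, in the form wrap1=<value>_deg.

crossed belt: β = asin((r1+r2)/C) = asin(17/88) = 11.1385°
wrap1 = wrap2 = π + 2β = 202.2771°

wrap1=202.28_deg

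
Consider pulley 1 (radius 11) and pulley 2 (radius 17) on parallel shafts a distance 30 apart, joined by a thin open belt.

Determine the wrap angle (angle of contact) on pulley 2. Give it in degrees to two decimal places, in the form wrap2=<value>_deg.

open belt: β = asin((r2−r1)/C) = asin(6/30) = 11.5370°
wrap1 = π − 2β = 156.9261°
wrap2 = π + 2β = 203.0739°

wrap2=203.07_deg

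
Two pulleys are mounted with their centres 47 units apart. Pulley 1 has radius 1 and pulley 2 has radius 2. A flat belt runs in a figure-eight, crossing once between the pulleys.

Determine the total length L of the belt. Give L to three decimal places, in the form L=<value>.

L=103.616

crossed belt: β = asin((r1+r2)/C) = asin(3/47) = 3.6597°
wrap1 = wrap2 = π + 2β = 187.3193°
tangent length = C·cosβ = 46.9042
L = (r1+r2)·wrap + 2·C·cosβ = 3·3.2693 + 2·46.9042 = 103.6163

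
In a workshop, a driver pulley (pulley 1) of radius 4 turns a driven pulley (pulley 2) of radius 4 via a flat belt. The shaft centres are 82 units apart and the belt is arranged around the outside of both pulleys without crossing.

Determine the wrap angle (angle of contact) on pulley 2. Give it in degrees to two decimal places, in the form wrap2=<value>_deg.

open belt: β = asin((r2−r1)/C) = asin(0/82) = 0.0000°
wrap1 = π − 2β = 180.0000°
wrap2 = π + 2β = 180.0000°

wrap2=180.00_deg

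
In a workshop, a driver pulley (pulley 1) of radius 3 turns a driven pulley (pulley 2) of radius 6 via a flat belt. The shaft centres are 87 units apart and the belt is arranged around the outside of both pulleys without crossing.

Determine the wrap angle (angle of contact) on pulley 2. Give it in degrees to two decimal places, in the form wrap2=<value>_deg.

open belt: β = asin((r2−r1)/C) = asin(3/87) = 1.9761°
wrap1 = π − 2β = 176.0478°
wrap2 = π + 2β = 183.9522°

wrap2=183.95_deg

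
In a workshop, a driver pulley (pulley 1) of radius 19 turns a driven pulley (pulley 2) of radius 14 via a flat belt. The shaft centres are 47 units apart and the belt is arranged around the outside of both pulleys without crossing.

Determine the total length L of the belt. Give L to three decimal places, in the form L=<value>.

open belt: β = asin((r2−r1)/C) = asin(-5/47) = -6.1069°
wrap1 = π − 2β = 192.2137°
wrap2 = π + 2β = 167.7863°
tangent length = C·cosβ = 46.7333
L = r1·wrap1 + r2·wrap2 + 2·C·cosβ = 19·3.3548 + 14·2.9284 + 2·46.7333 = 198.2050

L=198.205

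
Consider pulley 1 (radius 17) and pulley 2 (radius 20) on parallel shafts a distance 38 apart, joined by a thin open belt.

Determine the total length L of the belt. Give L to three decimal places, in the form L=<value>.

L=192.476

open belt: β = asin((r2−r1)/C) = asin(3/38) = 4.5281°
wrap1 = π − 2β = 170.9439°
wrap2 = π + 2β = 189.0561°
tangent length = C·cosβ = 37.8814
L = r1·wrap1 + r2·wrap2 + 2·C·cosβ = 17·2.9835 + 20·3.2997 + 2·37.8814 = 192.4759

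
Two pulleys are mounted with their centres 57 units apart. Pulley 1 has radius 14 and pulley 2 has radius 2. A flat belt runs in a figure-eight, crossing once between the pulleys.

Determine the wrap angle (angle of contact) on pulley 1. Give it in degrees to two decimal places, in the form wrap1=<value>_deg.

wrap1=212.60_deg

crossed belt: β = asin((r1+r2)/C) = asin(16/57) = 16.3021°
wrap1 = wrap2 = π + 2β = 212.6042°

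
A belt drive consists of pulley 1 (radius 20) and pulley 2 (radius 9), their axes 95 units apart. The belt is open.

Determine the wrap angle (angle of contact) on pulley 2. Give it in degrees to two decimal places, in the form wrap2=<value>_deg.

open belt: β = asin((r2−r1)/C) = asin(-11/95) = -6.6492°
wrap1 = π − 2β = 193.2983°
wrap2 = π + 2β = 166.7017°

wrap2=166.70_deg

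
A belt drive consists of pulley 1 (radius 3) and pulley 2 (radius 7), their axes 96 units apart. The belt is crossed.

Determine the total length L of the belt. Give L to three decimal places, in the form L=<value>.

crossed belt: β = asin((r1+r2)/C) = asin(10/96) = 5.9792°
wrap1 = wrap2 = π + 2β = 191.9583°
tangent length = C·cosβ = 95.4777
L = (r1+r2)·wrap + 2·C·cosβ = 10·3.3503 + 2·95.4777 = 224.4585

L=224.459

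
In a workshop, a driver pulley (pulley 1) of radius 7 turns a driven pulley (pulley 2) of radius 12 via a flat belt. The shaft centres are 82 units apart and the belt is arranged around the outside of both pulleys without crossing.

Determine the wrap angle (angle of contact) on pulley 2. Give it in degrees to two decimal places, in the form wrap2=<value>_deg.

wrap2=186.99_deg

open belt: β = asin((r2−r1)/C) = asin(5/82) = 3.4958°
wrap1 = π − 2β = 173.0084°
wrap2 = π + 2β = 186.9916°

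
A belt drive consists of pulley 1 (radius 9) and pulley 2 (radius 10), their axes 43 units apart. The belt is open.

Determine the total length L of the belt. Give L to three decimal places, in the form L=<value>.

open belt: β = asin((r2−r1)/C) = asin(1/43) = 1.3326°
wrap1 = π − 2β = 177.3348°
wrap2 = π + 2β = 182.6652°
tangent length = C·cosβ = 42.9884
L = r1·wrap1 + r2·wrap2 + 2·C·cosβ = 9·3.0951 + 10·3.1881 + 2·42.9884 = 145.7135

L=145.714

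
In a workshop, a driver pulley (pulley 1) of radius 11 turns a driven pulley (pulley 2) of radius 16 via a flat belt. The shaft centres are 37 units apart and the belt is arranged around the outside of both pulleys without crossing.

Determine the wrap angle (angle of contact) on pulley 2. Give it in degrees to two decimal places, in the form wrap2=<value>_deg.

wrap2=195.53_deg

open belt: β = asin((r2−r1)/C) = asin(5/37) = 7.7664°
wrap1 = π − 2β = 164.4671°
wrap2 = π + 2β = 195.5329°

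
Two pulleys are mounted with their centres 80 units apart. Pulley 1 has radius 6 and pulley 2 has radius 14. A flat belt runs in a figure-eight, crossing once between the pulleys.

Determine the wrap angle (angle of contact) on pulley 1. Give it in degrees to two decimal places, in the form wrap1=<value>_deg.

wrap1=208.96_deg

crossed belt: β = asin((r1+r2)/C) = asin(20/80) = 14.4775°
wrap1 = wrap2 = π + 2β = 208.9550°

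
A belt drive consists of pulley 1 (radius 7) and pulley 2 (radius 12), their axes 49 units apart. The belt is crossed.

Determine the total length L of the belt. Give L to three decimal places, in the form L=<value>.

crossed belt: β = asin((r1+r2)/C) = asin(19/49) = 22.8149°
wrap1 = wrap2 = π + 2β = 225.6298°
tangent length = C·cosβ = 45.1664
L = (r1+r2)·wrap + 2·C·cosβ = 19·3.9380 + 2·45.1664 = 165.1544

L=165.154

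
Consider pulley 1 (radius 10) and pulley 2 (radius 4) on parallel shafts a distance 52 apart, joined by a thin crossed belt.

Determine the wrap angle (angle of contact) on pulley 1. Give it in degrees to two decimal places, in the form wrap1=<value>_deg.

wrap1=211.24_deg

crossed belt: β = asin((r1+r2)/C) = asin(14/52) = 15.6185°
wrap1 = wrap2 = π + 2β = 211.2370°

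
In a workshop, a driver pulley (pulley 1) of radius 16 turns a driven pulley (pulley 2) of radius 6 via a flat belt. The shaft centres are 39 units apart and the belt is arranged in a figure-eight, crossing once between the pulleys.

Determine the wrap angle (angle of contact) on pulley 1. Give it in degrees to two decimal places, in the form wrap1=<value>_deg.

crossed belt: β = asin((r1+r2)/C) = asin(22/39) = 34.3400°
wrap1 = wrap2 = π + 2β = 248.6800°

wrap1=248.68_deg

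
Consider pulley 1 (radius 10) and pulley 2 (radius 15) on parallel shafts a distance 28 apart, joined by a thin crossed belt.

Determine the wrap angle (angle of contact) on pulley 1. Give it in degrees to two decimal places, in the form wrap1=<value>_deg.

wrap1=306.47_deg

crossed belt: β = asin((r1+r2)/C) = asin(25/28) = 63.2345°
wrap1 = wrap2 = π + 2β = 306.4690°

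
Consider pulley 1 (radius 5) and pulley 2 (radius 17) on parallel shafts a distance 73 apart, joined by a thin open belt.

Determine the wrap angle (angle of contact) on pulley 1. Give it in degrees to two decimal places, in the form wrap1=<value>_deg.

wrap1=161.08_deg

open belt: β = asin((r2−r1)/C) = asin(12/73) = 9.4614°
wrap1 = π − 2β = 161.0771°
wrap2 = π + 2β = 198.9229°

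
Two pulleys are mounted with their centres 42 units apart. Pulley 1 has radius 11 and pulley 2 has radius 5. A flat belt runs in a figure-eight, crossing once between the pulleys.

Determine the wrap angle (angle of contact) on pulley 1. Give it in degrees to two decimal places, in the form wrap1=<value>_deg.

wrap1=224.79_deg

crossed belt: β = asin((r1+r2)/C) = asin(16/42) = 22.3927°
wrap1 = wrap2 = π + 2β = 224.7854°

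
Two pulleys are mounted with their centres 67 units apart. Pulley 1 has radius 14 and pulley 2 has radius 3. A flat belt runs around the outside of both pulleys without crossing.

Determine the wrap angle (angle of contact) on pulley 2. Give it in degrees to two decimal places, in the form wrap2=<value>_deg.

open belt: β = asin((r2−r1)/C) = asin(-11/67) = -9.4496°
wrap1 = π − 2β = 198.8991°
wrap2 = π + 2β = 161.1009°

wrap2=161.10_deg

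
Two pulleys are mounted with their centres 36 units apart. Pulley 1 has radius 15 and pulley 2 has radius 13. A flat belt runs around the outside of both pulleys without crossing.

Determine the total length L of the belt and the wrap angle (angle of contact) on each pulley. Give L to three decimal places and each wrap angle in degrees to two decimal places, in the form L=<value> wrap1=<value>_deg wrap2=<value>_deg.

open belt: β = asin((r2−r1)/C) = asin(-2/36) = -3.1847°
wrap1 = π − 2β = 186.3695°
wrap2 = π + 2β = 173.6305°
tangent length = C·cosβ = 35.9444
L = r1·wrap1 + r2·wrap2 + 2·C·cosβ = 15·3.2528 + 13·3.0304 + 2·35.9444 = 160.0757

L=160.076 wrap1=186.37_deg wrap2=173.63_deg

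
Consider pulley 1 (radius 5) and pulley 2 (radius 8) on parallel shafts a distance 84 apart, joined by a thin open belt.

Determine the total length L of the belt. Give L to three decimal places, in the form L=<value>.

open belt: β = asin((r2−r1)/C) = asin(3/84) = 2.0467°
wrap1 = π − 2β = 175.9066°
wrap2 = π + 2β = 184.0934°
tangent length = C·cosβ = 83.9464
L = r1·wrap1 + r2·wrap2 + 2·C·cosβ = 5·3.0701 + 8·3.2130 + 2·83.9464 = 208.9479

L=208.948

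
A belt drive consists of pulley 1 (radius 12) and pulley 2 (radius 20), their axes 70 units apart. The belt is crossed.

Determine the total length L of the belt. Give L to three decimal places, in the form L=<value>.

crossed belt: β = asin((r1+r2)/C) = asin(32/70) = 27.2029°
wrap1 = wrap2 = π + 2β = 234.4058°
tangent length = C·cosβ = 62.2575
L = (r1+r2)·wrap + 2·C·cosβ = 32·4.0912 + 2·62.2575 = 255.4319

L=255.432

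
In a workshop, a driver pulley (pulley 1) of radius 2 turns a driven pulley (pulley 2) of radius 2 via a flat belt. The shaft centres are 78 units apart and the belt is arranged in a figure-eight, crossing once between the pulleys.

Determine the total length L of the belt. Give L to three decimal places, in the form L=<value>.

L=168.772

crossed belt: β = asin((r1+r2)/C) = asin(4/78) = 2.9395°
wrap1 = wrap2 = π + 2β = 185.8791°
tangent length = C·cosβ = 77.8974
L = (r1+r2)·wrap + 2·C·cosβ = 4·3.2442 + 2·77.8974 = 168.7715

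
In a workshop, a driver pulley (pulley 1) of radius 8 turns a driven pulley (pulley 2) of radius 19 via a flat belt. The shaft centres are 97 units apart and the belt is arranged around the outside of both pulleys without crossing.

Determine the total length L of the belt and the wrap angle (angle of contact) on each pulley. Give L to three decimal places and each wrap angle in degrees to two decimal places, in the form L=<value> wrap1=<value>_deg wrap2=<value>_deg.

open belt: β = asin((r2−r1)/C) = asin(11/97) = 6.5115°
wrap1 = π − 2β = 166.9771°
wrap2 = π + 2β = 193.0229°
tangent length = C·cosβ = 96.3743
L = r1·wrap1 + r2·wrap2 + 2·C·cosβ = 8·2.9143 + 19·3.3689 + 2·96.3743 = 280.0718

L=280.072 wrap1=166.98_deg wrap2=193.02_deg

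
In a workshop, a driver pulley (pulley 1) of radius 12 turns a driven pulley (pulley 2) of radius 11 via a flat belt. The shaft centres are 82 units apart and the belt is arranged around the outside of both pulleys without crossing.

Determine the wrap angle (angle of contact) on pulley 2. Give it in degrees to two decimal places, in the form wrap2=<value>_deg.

wrap2=178.60_deg

open belt: β = asin((r2−r1)/C) = asin(-1/82) = -0.6987°
wrap1 = π − 2β = 181.3975°
wrap2 = π + 2β = 178.6025°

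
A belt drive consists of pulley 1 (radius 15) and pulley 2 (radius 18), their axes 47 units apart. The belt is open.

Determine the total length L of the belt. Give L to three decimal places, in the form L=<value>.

open belt: β = asin((r2−r1)/C) = asin(3/47) = 3.6597°
wrap1 = π − 2β = 172.6807°
wrap2 = π + 2β = 187.3193°
tangent length = C·cosβ = 46.9042
L = r1·wrap1 + r2·wrap2 + 2·C·cosβ = 15·3.0138 + 18·3.2693 + 2·46.9042 = 197.8641

L=197.864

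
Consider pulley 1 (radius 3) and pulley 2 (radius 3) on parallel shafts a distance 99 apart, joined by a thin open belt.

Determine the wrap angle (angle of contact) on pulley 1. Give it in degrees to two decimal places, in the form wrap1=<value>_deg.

wrap1=180.00_deg

open belt: β = asin((r2−r1)/C) = asin(0/99) = 0.0000°
wrap1 = π − 2β = 180.0000°
wrap2 = π + 2β = 180.0000°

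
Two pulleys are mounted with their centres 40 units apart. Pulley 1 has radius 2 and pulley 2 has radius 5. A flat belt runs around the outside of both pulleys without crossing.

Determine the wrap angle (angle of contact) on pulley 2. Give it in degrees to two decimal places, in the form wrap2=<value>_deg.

wrap2=188.60_deg

open belt: β = asin((r2−r1)/C) = asin(3/40) = 4.3012°
wrap1 = π − 2β = 171.3976°
wrap2 = π + 2β = 188.6024°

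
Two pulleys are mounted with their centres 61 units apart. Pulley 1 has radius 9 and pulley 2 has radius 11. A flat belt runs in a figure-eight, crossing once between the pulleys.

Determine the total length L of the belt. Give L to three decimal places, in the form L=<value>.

crossed belt: β = asin((r1+r2)/C) = asin(20/61) = 19.1395°
wrap1 = wrap2 = π + 2β = 218.2789°
tangent length = C·cosβ = 57.6281
L = (r1+r2)·wrap + 2·C·cosβ = 20·3.8097 + 2·57.6281 = 191.4500

L=191.450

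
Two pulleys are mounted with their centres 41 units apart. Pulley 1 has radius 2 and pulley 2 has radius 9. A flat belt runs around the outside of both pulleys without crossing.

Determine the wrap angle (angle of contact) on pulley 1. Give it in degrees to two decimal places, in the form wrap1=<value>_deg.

wrap1=160.34_deg

open belt: β = asin((r2−r1)/C) = asin(7/41) = 9.8304°
wrap1 = π − 2β = 160.3393°
wrap2 = π + 2β = 199.6607°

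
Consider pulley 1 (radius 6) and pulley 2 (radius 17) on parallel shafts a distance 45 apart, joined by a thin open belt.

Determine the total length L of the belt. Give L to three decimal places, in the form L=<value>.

open belt: β = asin((r2−r1)/C) = asin(11/45) = 14.1490°
wrap1 = π − 2β = 151.7020°
wrap2 = π + 2β = 208.2980°
tangent length = C·cosβ = 43.6348
L = r1·wrap1 + r2·wrap2 + 2·C·cosβ = 6·2.6477 + 17·3.6355 + 2·43.6348 = 164.9592

L=164.959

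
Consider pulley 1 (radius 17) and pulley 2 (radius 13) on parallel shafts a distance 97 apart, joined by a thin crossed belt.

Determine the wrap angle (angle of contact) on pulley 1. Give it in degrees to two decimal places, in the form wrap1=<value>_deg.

crossed belt: β = asin((r1+r2)/C) = asin(30/97) = 18.0157°
wrap1 = wrap2 = π + 2β = 216.0315°

wrap1=216.03_deg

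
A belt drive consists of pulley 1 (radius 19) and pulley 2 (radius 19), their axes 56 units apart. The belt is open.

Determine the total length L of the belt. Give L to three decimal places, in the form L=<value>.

L=231.381

open belt: β = asin((r2−r1)/C) = asin(0/56) = 0.0000°
wrap1 = π − 2β = 180.0000°
wrap2 = π + 2β = 180.0000°
tangent length = C·cosβ = 56.0000
L = r1·wrap1 + r2·wrap2 + 2·C·cosβ = 19·3.1416 + 19·3.1416 + 2·56.0000 = 231.3805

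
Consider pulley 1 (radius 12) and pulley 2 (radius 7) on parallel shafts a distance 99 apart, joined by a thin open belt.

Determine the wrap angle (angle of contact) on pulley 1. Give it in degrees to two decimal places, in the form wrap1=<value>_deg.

open belt: β = asin((r2−r1)/C) = asin(-5/99) = -2.8950°
wrap1 = π − 2β = 185.7899°
wrap2 = π + 2β = 174.2101°

wrap1=185.79_deg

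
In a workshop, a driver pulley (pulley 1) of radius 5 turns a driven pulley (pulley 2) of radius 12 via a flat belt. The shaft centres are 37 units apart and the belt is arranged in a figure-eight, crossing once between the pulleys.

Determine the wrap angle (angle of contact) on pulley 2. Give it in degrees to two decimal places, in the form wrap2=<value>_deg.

crossed belt: β = asin((r1+r2)/C) = asin(17/37) = 27.3522°
wrap1 = wrap2 = π + 2β = 234.7045°

wrap2=234.70_deg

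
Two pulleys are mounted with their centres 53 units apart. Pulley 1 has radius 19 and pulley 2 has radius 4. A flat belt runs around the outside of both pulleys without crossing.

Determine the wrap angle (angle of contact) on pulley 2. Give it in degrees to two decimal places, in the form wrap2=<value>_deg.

open belt: β = asin((r2−r1)/C) = asin(-15/53) = -16.4405°
wrap1 = π − 2β = 212.8809°
wrap2 = π + 2β = 147.1191°

wrap2=147.12_deg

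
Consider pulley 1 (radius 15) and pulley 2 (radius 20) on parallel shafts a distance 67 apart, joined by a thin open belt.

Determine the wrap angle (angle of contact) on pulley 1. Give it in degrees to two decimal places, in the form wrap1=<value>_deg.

wrap1=171.44_deg

open belt: β = asin((r2−r1)/C) = asin(5/67) = 4.2798°
wrap1 = π − 2β = 171.4404°
wrap2 = π + 2β = 188.5596°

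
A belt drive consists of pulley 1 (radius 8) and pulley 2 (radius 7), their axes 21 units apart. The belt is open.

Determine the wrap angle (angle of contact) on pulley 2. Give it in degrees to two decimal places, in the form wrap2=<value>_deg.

open belt: β = asin((r2−r1)/C) = asin(-1/21) = -2.7294°
wrap1 = π − 2β = 185.4588°
wrap2 = π + 2β = 174.5412°

wrap2=174.54_deg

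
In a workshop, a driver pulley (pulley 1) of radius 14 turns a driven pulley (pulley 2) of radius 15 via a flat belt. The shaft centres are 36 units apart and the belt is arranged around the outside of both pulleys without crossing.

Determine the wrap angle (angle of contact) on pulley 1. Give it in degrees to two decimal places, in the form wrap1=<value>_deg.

open belt: β = asin((r2−r1)/C) = asin(1/36) = 1.5918°
wrap1 = π − 2β = 176.8165°
wrap2 = π + 2β = 183.1835°

wrap1=176.82_deg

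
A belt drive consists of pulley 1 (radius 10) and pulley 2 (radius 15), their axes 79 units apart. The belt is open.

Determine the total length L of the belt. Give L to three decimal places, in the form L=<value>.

L=236.856

open belt: β = asin((r2−r1)/C) = asin(5/79) = 3.6287°
wrap1 = π − 2β = 172.7425°
wrap2 = π + 2β = 187.2575°
tangent length = C·cosβ = 78.8416
L = r1·wrap1 + r2·wrap2 + 2·C·cosβ = 10·3.0149 + 15·3.2683 + 2·78.8416 = 236.8564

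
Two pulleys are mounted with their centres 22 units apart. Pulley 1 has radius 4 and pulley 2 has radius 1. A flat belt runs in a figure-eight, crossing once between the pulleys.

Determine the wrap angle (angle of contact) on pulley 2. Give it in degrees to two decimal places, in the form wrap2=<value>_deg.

wrap2=206.27_deg

crossed belt: β = asin((r1+r2)/C) = asin(5/22) = 13.1366°
wrap1 = wrap2 = π + 2β = 206.2731°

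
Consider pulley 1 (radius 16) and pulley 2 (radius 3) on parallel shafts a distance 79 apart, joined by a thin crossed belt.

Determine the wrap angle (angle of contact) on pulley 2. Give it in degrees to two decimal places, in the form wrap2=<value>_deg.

wrap2=207.83_deg

crossed belt: β = asin((r1+r2)/C) = asin(19/79) = 13.9164°
wrap1 = wrap2 = π + 2β = 207.8329°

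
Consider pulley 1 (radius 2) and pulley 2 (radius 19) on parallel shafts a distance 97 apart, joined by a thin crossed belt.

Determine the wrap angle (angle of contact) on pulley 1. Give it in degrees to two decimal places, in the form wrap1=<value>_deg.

crossed belt: β = asin((r1+r2)/C) = asin(21/97) = 12.5032°
wrap1 = wrap2 = π + 2β = 205.0065°

wrap1=205.01_deg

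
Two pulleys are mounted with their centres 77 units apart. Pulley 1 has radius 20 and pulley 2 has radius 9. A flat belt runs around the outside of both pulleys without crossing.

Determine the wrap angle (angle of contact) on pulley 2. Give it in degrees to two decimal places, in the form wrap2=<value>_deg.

open belt: β = asin((r2−r1)/C) = asin(-11/77) = -8.2132°
wrap1 = π − 2β = 196.4264°
wrap2 = π + 2β = 163.5736°

wrap2=163.57_deg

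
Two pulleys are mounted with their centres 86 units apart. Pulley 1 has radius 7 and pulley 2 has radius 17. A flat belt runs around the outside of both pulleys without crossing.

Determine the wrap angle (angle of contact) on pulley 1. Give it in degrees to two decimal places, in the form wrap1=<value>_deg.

wrap1=166.65_deg

open belt: β = asin((r2−r1)/C) = asin(10/86) = 6.6774°
wrap1 = π − 2β = 166.6452°
wrap2 = π + 2β = 193.3548°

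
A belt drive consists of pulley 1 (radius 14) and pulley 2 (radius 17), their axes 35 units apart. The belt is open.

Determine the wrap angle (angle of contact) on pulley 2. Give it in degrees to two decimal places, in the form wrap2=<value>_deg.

wrap2=189.83_deg

open belt: β = asin((r2−r1)/C) = asin(3/35) = 4.9171°
wrap1 = π − 2β = 170.1658°
wrap2 = π + 2β = 189.8342°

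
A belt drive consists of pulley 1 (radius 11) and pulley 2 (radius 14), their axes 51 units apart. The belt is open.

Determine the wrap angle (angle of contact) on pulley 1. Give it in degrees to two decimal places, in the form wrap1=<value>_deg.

open belt: β = asin((r2−r1)/C) = asin(3/51) = 3.3723°
wrap1 = π − 2β = 173.2554°
wrap2 = π + 2β = 186.7446°

wrap1=173.26_deg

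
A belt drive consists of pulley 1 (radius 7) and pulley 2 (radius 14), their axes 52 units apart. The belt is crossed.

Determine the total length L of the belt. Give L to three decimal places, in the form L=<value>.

crossed belt: β = asin((r1+r2)/C) = asin(21/52) = 23.8188°
wrap1 = wrap2 = π + 2β = 227.6377°
tangent length = C·cosβ = 47.5710
L = (r1+r2)·wrap + 2·C·cosβ = 21·3.9730 + 2·47.5710 = 178.5756

L=178.576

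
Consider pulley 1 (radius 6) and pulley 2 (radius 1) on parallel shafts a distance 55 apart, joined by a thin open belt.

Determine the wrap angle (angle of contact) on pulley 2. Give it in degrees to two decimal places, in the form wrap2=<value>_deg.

open belt: β = asin((r2−r1)/C) = asin(-5/55) = -5.2159°
wrap1 = π − 2β = 190.4318°
wrap2 = π + 2β = 169.5682°

wrap2=169.57_deg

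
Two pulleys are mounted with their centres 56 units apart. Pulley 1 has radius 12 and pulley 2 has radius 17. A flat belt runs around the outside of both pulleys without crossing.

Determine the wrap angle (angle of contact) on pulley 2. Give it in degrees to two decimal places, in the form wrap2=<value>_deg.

open belt: β = asin((r2−r1)/C) = asin(5/56) = 5.1225°
wrap1 = π − 2β = 169.7550°
wrap2 = π + 2β = 190.2450°

wrap2=190.25_deg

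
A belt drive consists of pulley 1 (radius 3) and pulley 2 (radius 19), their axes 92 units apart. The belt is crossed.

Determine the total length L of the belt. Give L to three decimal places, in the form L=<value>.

crossed belt: β = asin((r1+r2)/C) = asin(22/92) = 13.8352°
wrap1 = wrap2 = π + 2β = 207.6704°
tangent length = C·cosβ = 89.3308
L = (r1+r2)·wrap + 2·C·cosβ = 22·3.6245 + 2·89.3308 = 258.4014

L=258.401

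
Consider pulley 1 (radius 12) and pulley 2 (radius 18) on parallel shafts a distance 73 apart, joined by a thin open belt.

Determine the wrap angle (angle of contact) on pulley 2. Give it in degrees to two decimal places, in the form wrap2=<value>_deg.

open belt: β = asin((r2−r1)/C) = asin(6/73) = 4.7146°
wrap1 = π − 2β = 170.5709°
wrap2 = π + 2β = 189.4291°

wrap2=189.43_deg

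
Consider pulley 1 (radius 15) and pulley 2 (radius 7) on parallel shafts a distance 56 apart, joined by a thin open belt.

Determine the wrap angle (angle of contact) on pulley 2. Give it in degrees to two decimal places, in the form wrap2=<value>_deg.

open belt: β = asin((r2−r1)/C) = asin(-8/56) = -8.2132°
wrap1 = π − 2β = 196.4264°
wrap2 = π + 2β = 163.5736°

wrap2=163.57_deg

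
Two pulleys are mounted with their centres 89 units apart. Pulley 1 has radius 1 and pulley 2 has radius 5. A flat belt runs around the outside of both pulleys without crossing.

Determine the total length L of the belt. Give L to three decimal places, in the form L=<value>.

L=197.029

open belt: β = asin((r2−r1)/C) = asin(4/89) = 2.5760°
wrap1 = π − 2β = 174.8481°
wrap2 = π + 2β = 185.1519°
tangent length = C·cosβ = 88.9101
L = r1·wrap1 + r2·wrap2 + 2·C·cosβ = 1·3.0517 + 5·3.2315 + 2·88.9101 = 197.0294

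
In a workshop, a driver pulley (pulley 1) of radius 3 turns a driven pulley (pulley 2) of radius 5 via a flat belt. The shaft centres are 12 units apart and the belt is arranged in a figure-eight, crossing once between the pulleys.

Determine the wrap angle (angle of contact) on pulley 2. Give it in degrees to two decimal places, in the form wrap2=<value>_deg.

wrap2=263.62_deg

crossed belt: β = asin((r1+r2)/C) = asin(8/12) = 41.8103°
wrap1 = wrap2 = π + 2β = 263.6206°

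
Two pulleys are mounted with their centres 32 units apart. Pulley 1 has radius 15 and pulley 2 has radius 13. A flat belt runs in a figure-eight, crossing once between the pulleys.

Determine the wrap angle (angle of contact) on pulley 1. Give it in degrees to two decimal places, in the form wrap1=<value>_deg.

crossed belt: β = asin((r1+r2)/C) = asin(28/32) = 61.0450°
wrap1 = wrap2 = π + 2β = 302.0900°

wrap1=302.09_deg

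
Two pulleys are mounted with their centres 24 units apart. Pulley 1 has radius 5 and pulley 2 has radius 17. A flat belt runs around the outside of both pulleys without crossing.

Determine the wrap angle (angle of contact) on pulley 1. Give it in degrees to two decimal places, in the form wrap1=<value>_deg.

wrap1=120.00_deg

open belt: β = asin((r2−r1)/C) = asin(12/24) = 30.0000°
wrap1 = π − 2β = 120.0000°
wrap2 = π + 2β = 240.0000°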